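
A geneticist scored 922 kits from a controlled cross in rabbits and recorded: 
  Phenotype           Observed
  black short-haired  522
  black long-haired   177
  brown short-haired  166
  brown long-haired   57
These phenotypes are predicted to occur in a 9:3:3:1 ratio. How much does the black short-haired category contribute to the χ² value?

Expected counts for N = 922 under a 9:3:3:1 ratio (total parts = 16):
  black short-haired: 922 × 9/16 = 518.625
  black long-haired: 922 × 3/16 = 172.875
  brown short-haired: 922 × 3/16 = 172.875
  brown long-haired: 922 × 1/16 = 57.625
Contribution of black short-haired: (522 − 518.625)² / 518.625 = 0.0220

0.022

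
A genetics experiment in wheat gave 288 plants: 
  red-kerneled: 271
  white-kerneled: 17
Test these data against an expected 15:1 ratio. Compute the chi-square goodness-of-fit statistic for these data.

Under the 15:1 hypothesis (Σ ratio = 16, N = 288):
  red-kerneled: 288 × 15/16 = 270
  white-kerneled: 288 × 1/16 = 18
χ² = Σ (O − E)² / E
  red-kerneled: (271 − 270)² / 270 = 0.0037
  white-kerneled: (17 − 18)² / 18 = 0.0556
χ² = 0.0037 + 0.0556 = 0.0593 ≈ 0.059

0.059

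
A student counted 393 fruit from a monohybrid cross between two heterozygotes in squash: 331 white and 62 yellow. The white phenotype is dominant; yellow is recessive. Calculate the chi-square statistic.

17.833

For a monohybrid cross between heterozygotes with complete dominance, the expected phenotypic ratio is 3:1.
The 3:1 ratio has 4 parts, so with N = 393 the expected counts are:
  white: 393 × 3/4 = 294.75
  yellow: 393 × 1/4 = 98.25
χ² = Σ (O − E)² / E
  white: (331 − 294.75)² / 294.75 = 4.4582
  yellow: (62 − 98.25)² / 98.25 = 13.3747
χ² = 4.4582 + 13.3747 = 17.8329 ≈ 17.833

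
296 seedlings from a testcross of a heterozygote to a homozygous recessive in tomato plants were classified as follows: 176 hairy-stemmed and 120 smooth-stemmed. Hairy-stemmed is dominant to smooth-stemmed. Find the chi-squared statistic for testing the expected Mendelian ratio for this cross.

10.595

A testcross of a heterozygote (Aa × aa) gives a 1:1 phenotypic ratio.
Total ratio parts = 2. Expected numbers out of 296:
  hairy-stemmed: 296 × 1/2 = 148
  smooth-stemmed: 296 × 1/2 = 148
χ² = Σ (O − E)² / E
  hairy-stemmed: (176 − 148)² / 148 = 5.2973
  smooth-stemmed: (120 − 148)² / 148 = 5.2973
χ² = 5.2973 + 5.2973 = 10.5946 ≈ 10.595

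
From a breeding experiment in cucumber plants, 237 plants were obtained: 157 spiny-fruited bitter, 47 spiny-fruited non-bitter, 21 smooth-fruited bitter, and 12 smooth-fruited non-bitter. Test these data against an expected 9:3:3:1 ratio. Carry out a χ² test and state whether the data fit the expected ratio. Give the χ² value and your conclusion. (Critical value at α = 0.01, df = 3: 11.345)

17.252; not consistent

Total ratio parts = 16. Expected numbers out of 237:
  spiny-fruited bitter: 237 × 9/16 = 133.3125
  spiny-fruited non-bitter: 237 × 3/16 = 44.4375
  smooth-fruited bitter: 237 × 3/16 = 44.4375
  smooth-fruited non-bitter: 237 × 1/16 = 14.8125
χ² = Σ (O − E)² / E
  spiny-fruited bitter: (157 − 133.3125)² / 133.3125 = 4.2089
  spiny-fruited non-bitter: (47 − 44.4375)² / 44.4375 = 0.1478
  smooth-fruited bitter: (21 − 44.4375)² / 44.4375 = 12.3616
  smooth-fruited non-bitter: (12 − 14.8125)² / 14.8125 = 0.5340
χ² = 4.2089 + 0.1478 + 12.3616 + 0.5340 = 17.2523 ≈ 17.252
Degrees of freedom = 4 − 1 = 3; critical value at α = 0.01 is 11.345.
Since 17.252 > 11.345, we reject the null hypothesis — the data do not fit the 9:3:3:1 ratio.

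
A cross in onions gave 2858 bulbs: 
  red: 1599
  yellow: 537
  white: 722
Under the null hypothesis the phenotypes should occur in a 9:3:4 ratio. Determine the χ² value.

Under the 9:3:4 hypothesis (Σ ratio = 16, N = 2858):
  red: 2858 × 9/16 = 1607.625
  yellow: 2858 × 3/16 = 535.875
  white: 2858 × 4/16 = 714.5
χ² = Σ (O − E)² / E
  red: (1599 − 1607.625)² / 1607.625 = 0.0463
  yellow: (537 − 535.875)² / 535.875 = 0.0024
  white: (722 − 714.5)² / 714.5 = 0.0787
χ² = 0.0463 + 0.0024 + 0.0787 = 0.1274 ≈ 0.127

0.127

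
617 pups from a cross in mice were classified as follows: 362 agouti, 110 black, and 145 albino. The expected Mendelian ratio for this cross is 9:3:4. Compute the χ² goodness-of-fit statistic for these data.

The 9:3:4 ratio has 16 parts, so with N = 617 the expected counts are:
  agouti: 617 × 9/16 = 347.0625
  black: 617 × 3/16 = 115.6875
  albino: 617 × 4/16 = 154.25
χ² = Σ (O − E)² / E
  agouti: (362 − 347.0625)² / 347.0625 = 0.6429
  black: (110 − 115.6875)² / 115.6875 = 0.2796
  albino: (145 − 154.25)² / 154.25 = 0.5547
χ² = 0.6429 + 0.2796 + 0.5547 = 1.4772 ≈ 1.477

1.477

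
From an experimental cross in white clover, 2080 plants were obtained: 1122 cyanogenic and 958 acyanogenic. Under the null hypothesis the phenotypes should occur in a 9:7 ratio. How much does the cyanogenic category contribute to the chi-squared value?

The 9:7 ratio has 16 parts, so with N = 2080 the expected counts are:
  cyanogenic: 2080 × 9/16 = 1170
  acyanogenic: 2080 × 7/16 = 910
Contribution of cyanogenic: (1122 − 1170)² / 1170 = 1.9692

1.969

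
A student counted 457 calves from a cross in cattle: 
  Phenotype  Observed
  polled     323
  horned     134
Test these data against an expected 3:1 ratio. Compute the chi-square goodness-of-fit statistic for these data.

4.552

Total ratio parts = 4. Expected numbers out of 457:
  polled: 457 × 3/4 = 342.75
  horned: 457 × 1/4 = 114.25
χ² = Σ (O − E)² / E
  polled: (323 − 342.75)² / 342.75 = 1.1380
  horned: (134 − 114.25)² / 114.25 = 3.4141
χ² = 1.1380 + 3.4141 = 4.5521 ≈ 4.552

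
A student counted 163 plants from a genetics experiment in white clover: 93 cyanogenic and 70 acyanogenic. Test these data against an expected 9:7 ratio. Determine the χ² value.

The 9:7 ratio has 16 parts, so with N = 163 the expected counts are:
  cyanogenic: 163 × 9/16 = 91.6875
  acyanogenic: 163 × 7/16 = 71.3125
χ² = Σ (O − E)² / E
  cyanogenic: (93 − 91.6875)² / 91.6875 = 0.0188
  acyanogenic: (70 − 71.3125)² / 71.3125 = 0.0242
χ² = 0.0188 + 0.0242 = 0.043

0.043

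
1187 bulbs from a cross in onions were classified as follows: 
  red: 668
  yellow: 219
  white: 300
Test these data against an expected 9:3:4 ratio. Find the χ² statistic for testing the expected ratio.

0.093

Expected counts for N = 1187 under a 9:3:4 ratio (total parts = 16):
  red: 1187 × 9/16 = 667.6875
  yellow: 1187 × 3/16 = 222.5625
  white: 1187 × 4/16 = 296.75
χ² = Σ (O − E)² / E
  red: (668 − 667.6875)² / 667.6875 = 0.0001
  yellow: (219 − 222.5625)² / 222.5625 = 0.0570
  white: (300 − 296.75)² / 296.75 = 0.0356
χ² = 0.0001 + 0.0570 + 0.0356 = 0.0927 ≈ 0.093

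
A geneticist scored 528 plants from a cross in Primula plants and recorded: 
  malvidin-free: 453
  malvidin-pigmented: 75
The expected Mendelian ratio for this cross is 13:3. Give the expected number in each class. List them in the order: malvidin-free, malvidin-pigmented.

Under the 13:3 hypothesis (Σ ratio = 16, N = 528):
  malvidin-free: 528 × 13/16 = 429
  malvidin-pigmented: 528 × 3/16 = 99

429, 99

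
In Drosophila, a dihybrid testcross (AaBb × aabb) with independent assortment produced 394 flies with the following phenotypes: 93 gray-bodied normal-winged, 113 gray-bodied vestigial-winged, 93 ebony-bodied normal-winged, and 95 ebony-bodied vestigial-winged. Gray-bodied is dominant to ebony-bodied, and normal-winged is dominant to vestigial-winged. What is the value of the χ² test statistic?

A dihybrid testcross with independent assortment gives a 1:1:1:1 ratio.
The 1:1:1:1 ratio has 4 parts, so with N = 394 the expected counts are:
  gray-bodied normal-winged: 394 × 1/4 = 98.5
  gray-bodied vestigial-winged: 394 × 1/4 = 98.5
  ebony-bodied normal-winged: 394 × 1/4 = 98.5
  ebony-bodied vestigial-winged: 394 × 1/4 = 98.5
χ² = Σ (O − E)² / E
  gray-bodied normal-winged: (93 − 98.5)² / 98.5 = 0.3071
  gray-bodied vestigial-winged: (113 − 98.5)² / 98.5 = 2.1345
  ebony-bodied normal-winged: (93 − 98.5)² / 98.5 = 0.3071
  ebony-bodied vestigial-winged: (95 − 98.5)² / 98.5 = 0.1244
χ² = 0.3071 + 2.1345 + 0.3071 + 0.1244 = 2.8731 ≈ 2.873

2.873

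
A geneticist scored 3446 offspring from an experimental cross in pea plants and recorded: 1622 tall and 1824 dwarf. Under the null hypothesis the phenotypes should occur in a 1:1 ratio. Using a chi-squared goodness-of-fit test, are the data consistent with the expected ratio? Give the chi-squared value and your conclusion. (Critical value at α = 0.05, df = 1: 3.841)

The 1:1 ratio has 2 parts, so with N = 3446 the expected counts are:
  tall: 3446 × 1/2 = 1723
  dwarf: 3446 × 1/2 = 1723
χ² = Σ (O − E)² / E
  tall: (1622 − 1723)² / 1723 = 5.9205
  dwarf: (1824 − 1723)² / 1723 = 5.9205
χ² = 5.9205 + 5.9205 = 11.841
Degrees of freedom = 2 − 1 = 1; critical value at α = 0.05 is 3.841.
Since 11.841 > 3.841, we reject the null hypothesis — the data do not fit the 1:1 ratio.

11.841; not consistent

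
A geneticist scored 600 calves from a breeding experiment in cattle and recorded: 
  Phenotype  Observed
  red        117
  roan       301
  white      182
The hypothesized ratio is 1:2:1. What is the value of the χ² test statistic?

14.090

Expected counts for N = 600 under a 1:2:1 ratio (total parts = 4):
  red: 600 × 1/4 = 150
  roan: 600 × 2/4 = 300
  white: 600 × 1/4 = 150
χ² = Σ (O − E)² / E
  red: (117 − 150)² / 150 = 7.2600
  roan: (301 − 300)² / 300 = 0.0033
  white: (182 − 150)² / 150 = 6.8267
χ² = 7.2600 + 0.0033 + 6.8267 = 14.090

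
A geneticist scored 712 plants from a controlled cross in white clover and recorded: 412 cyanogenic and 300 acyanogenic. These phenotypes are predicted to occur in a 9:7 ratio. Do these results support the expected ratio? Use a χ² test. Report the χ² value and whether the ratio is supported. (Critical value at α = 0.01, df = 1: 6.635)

Total ratio parts = 16. Expected numbers out of 712:
  cyanogenic: 712 × 9/16 = 400.5
  acyanogenic: 712 × 7/16 = 311.5
χ² = Σ (O − E)² / E
  cyanogenic: (412 − 400.5)² / 400.5 = 0.3302
  acyanogenic: (300 − 311.5)² / 311.5 = 0.4246
χ² = 0.3302 + 0.4246 = 0.7548 ≈ 0.755
Degrees of freedom = 2 − 1 = 1; critical value at α = 0.01 is 6.635.
Since 0.755 < 6.635, we fail to reject the null hypothesis — the data are consistent with the 9:7 ratio.

0.755; consistent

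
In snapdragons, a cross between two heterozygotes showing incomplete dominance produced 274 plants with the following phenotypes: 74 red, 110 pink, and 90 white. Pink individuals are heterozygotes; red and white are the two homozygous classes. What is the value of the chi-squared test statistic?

12.511

With incomplete dominance, a heterozygote × heterozygote cross gives a 1:2:1 phenotypic ratio.
Expected counts for N = 274 under a 1:2:1 ratio (total parts = 4):
  red: 274 × 1/4 = 68.5
  pink: 274 × 2/4 = 137
  white: 274 × 1/4 = 68.5
χ² = Σ (O − E)² / E
  red: (74 − 68.5)² / 68.5 = 0.4416
  pink: (110 − 137)² / 137 = 5.3212
  white: (90 − 68.5)² / 68.5 = 6.7482
χ² = 0.4416 + 5.3212 + 6.7482 = 12.511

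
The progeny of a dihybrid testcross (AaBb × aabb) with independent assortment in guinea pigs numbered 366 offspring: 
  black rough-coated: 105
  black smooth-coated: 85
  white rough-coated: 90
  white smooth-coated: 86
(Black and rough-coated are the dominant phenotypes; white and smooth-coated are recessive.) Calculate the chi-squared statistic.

A dihybrid testcross with independent assortment gives a 1:1:1:1 ratio.
The 1:1:1:1 ratio has 4 parts, so with N = 366 the expected counts are:
  black rough-coated: 366 × 1/4 = 91.5
  black smooth-coated: 366 × 1/4 = 91.5
  white rough-coated: 366 × 1/4 = 91.5
  white smooth-coated: 366 × 1/4 = 91.5
χ² = Σ (O − E)² / E
  black rough-coated: (105 − 91.5)² / 91.5 = 1.9918
  black smooth-coated: (85 − 91.5)² / 91.5 = 0.4617
  white rough-coated: (90 − 91.5)² / 91.5 = 0.0246
  white smooth-coated: (86 − 91.5)² / 91.5 = 0.3306
χ² = 1.9918 + 0.4617 + 0.0246 + 0.3306 = 2.8087 ≈ 2.809

2.809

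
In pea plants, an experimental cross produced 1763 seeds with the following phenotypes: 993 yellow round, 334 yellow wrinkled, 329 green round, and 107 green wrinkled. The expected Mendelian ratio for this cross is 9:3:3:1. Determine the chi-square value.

0.137

Expected counts for N = 1763 under a 9:3:3:1 ratio (total parts = 16):
  yellow round: 1763 × 9/16 = 991.6875
  yellow wrinkled: 1763 × 3/16 = 330.5625
  green round: 1763 × 3/16 = 330.5625
  green wrinkled: 1763 × 1/16 = 110.1875
χ² = Σ (O − E)² / E
  yellow round: (993 − 991.6875)² / 991.6875 = 0.0017
  yellow wrinkled: (334 − 330.5625)² / 330.5625 = 0.0357
  green round: (329 − 330.5625)² / 330.5625 = 0.0074
  green wrinkled: (107 − 110.1875)² / 110.1875 = 0.0922
χ² = 0.0017 + 0.0357 + 0.0074 + 0.0922 = 0.137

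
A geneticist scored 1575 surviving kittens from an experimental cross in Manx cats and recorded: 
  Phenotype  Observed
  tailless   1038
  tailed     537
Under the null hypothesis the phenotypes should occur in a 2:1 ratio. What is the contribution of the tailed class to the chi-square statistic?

0.274

Total ratio parts = 3. Expected numbers out of 1575:
  tailless: 1575 × 2/3 = 1050
  tailed: 1575 × 1/3 = 525
Contribution of tailed: (537 − 525)² / 525 = 0.2743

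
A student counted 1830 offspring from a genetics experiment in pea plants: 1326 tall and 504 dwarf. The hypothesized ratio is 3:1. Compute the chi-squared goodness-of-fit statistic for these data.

Expected counts for N = 1830 under a 3:1 ratio (total parts = 4):
  tall: 1830 × 3/4 = 1372.5
  dwarf: 1830 × 1/4 = 457.5
χ² = Σ (O − E)² / E
  tall: (1326 − 1372.5)² / 1372.5 = 1.5754
  dwarf: (504 − 457.5)² / 457.5 = 4.7262
χ² = 1.5754 + 4.7262 = 6.3016 ≈ 6.302

6.302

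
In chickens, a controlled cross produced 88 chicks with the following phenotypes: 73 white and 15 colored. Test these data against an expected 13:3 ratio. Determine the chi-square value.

0.168

Expected counts for N = 88 under a 13:3 ratio (total parts = 16):
  white: 88 × 13/16 = 71.5
  colored: 88 × 3/16 = 16.5
χ² = Σ (O − E)² / E
  white: (73 − 71.5)² / 71.5 = 0.0315
  colored: (15 − 16.5)² / 16.5 = 0.1364
χ² = 0.0315 + 0.1364 = 0.1679 ≈ 0.168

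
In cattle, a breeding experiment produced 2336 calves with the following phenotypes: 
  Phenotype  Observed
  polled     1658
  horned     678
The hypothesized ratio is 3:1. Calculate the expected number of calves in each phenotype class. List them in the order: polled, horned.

Expected counts for N = 2336 under a 3:1 ratio (total parts = 4):
  polled: 2336 × 3/4 = 1752
  horned: 2336 × 1/4 = 584

1752, 584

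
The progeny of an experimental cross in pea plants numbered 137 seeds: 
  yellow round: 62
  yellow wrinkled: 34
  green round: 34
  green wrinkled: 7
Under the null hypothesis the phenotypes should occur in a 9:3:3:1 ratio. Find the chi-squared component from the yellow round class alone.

2.944

Expected counts for N = 137 under a 9:3:3:1 ratio (total parts = 16):
  yellow round: 137 × 9/16 = 77.0625
  yellow wrinkled: 137 × 3/16 = 25.6875
  green round: 137 × 3/16 = 25.6875
  green wrinkled: 137 × 1/16 = 8.5625
Contribution of yellow round: (62 − 77.0625)² / 77.0625 = 2.9441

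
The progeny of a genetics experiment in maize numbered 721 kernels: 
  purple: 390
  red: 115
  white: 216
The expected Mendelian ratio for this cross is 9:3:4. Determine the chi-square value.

Under the 9:3:4 hypothesis (Σ ratio = 16, N = 721):
  purple: 721 × 9/16 = 405.5625
  red: 721 × 3/16 = 135.1875
  white: 721 × 4/16 = 180.25
χ² = Σ (O − E)² / E
  purple: (390 − 405.5625)² / 405.5625 = 0.5972
  red: (115 − 135.1875)² / 135.1875 = 3.0146
  white: (216 − 180.25)² / 180.25 = 7.0905
χ² = 0.5972 + 3.0146 + 7.0905 = 10.7023 ≈ 10.702

10.702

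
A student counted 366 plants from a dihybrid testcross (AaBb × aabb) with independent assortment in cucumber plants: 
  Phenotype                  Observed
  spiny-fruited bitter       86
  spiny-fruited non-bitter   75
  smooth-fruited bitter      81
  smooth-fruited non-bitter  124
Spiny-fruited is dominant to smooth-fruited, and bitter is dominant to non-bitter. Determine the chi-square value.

16.055

A dihybrid testcross with independent assortment gives a 1:1:1:1 ratio.
Expected counts for N = 366 under a 1:1:1:1 ratio (total parts = 4):
  spiny-fruited bitter: 366 × 1/4 = 91.5
  spiny-fruited non-bitter: 366 × 1/4 = 91.5
  smooth-fruited bitter: 366 × 1/4 = 91.5
  smooth-fruited non-bitter: 366 × 1/4 = 91.5
χ² = Σ (O − E)² / E
  spiny-fruited bitter: (86 − 91.5)² / 91.5 = 0.3306
  spiny-fruited non-bitter: (75 − 91.5)² / 91.5 = 2.9754
  smooth-fruited bitter: (81 − 91.5)² / 91.5 = 1.2049
  smooth-fruited non-bitter: (124 − 91.5)² / 91.5 = 11.5437
χ² = 0.3306 + 2.9754 + 1.2049 + 11.5437 = 16.0546 ≈ 16.055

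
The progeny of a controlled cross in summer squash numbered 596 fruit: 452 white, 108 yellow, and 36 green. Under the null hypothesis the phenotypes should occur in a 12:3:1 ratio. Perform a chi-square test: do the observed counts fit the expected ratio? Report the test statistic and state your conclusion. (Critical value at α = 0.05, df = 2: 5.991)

0.224; consistent

Under the 12:3:1 hypothesis (Σ ratio = 16, N = 596):
  white: 596 × 12/16 = 447
  yellow: 596 × 3/16 = 111.75
  green: 596 × 1/16 = 37.25
χ² = Σ (O − E)² / E
  white: (452 − 447)² / 447 = 0.0559
  yellow: (108 − 111.75)² / 111.75 = 0.1258
  green: (36 − 37.25)² / 37.25 = 0.0419
χ² = 0.0559 + 0.1258 + 0.0419 = 0.2236 ≈ 0.224
Degrees of freedom = 3 − 1 = 2; critical value at α = 0.05 is 5.991.
Since 0.224 < 5.991, we fail to reject the null hypothesis — the data are consistent with the 12:3:1 ratio.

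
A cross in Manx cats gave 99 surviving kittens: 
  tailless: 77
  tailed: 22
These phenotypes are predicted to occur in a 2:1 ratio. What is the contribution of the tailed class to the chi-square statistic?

3.667

The 2:1 ratio has 3 parts, so with N = 99 the expected counts are:
  tailless: 99 × 2/3 = 66
  tailed: 99 × 1/3 = 33
Contribution of tailed: (22 − 33)² / 33 = 3.6667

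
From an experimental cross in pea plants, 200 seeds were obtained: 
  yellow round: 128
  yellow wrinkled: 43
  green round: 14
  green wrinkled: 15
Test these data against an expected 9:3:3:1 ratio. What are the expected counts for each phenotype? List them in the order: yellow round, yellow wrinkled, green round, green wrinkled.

112.5, 37.5, 37.5, 12.5

Total ratio parts = 16. Expected numbers out of 200:
  yellow round: 200 × 9/16 = 112.5
  yellow wrinkled: 200 × 3/16 = 37.5
  green round: 200 × 3/16 = 37.5
  green wrinkled: 200 × 1/16 = 12.5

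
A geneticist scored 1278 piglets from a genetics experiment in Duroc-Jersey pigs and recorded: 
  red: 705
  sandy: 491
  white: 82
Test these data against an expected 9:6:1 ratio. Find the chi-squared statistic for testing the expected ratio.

0.612

The 9:6:1 ratio has 16 parts, so with N = 1278 the expected counts are:
  red: 1278 × 9/16 = 718.875
  sandy: 1278 × 6/16 = 479.25
  white: 1278 × 1/16 = 79.875
χ² = Σ (O − E)² / E
  red: (705 − 718.875)² / 718.875 = 0.2678
  sandy: (491 − 479.25)² / 479.25 = 0.2881
  white: (82 − 79.875)² / 79.875 = 0.0565
χ² = 0.2678 + 0.2881 + 0.0565 = 0.6124 ≈ 0.612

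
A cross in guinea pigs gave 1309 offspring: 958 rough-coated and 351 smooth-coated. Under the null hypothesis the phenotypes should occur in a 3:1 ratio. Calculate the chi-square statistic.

Total ratio parts = 4. Expected numbers out of 1309:
  rough-coated: 1309 × 3/4 = 981.75
  smooth-coated: 1309 × 1/4 = 327.25
χ² = Σ (O − E)² / E
  rough-coated: (958 − 981.75)² / 981.75 = 0.5745
  smooth-coated: (351 − 327.25)² / 327.25 = 1.7236
χ² = 0.5745 + 1.7236 = 2.2981 ≈ 2.298

2.298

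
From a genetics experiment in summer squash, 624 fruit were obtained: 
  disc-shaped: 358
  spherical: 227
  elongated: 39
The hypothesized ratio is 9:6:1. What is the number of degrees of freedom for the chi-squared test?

2

A goodness-of-fit test with 3 phenotype classes has df = 3 − 1 = 2.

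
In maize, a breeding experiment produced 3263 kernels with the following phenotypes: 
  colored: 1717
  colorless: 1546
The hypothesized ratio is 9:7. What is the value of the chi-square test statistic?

17.469

Expected counts for N = 3263 under a 9:7 ratio (total parts = 16):
  colored: 3263 × 9/16 = 1835.4375
  colorless: 3263 × 7/16 = 1427.5625
χ² = Σ (O − E)² / E
  colored: (1717 − 1835.4375)² / 1835.4375 = 7.6426
  colorless: (1546 − 1427.5625)² / 1427.5625 = 9.8261
χ² = 7.6426 + 9.8261 = 17.4687 ≈ 17.469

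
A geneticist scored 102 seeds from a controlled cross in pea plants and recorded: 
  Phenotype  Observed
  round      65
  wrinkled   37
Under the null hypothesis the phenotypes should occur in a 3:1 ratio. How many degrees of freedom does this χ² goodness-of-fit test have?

1

A goodness-of-fit test with 2 phenotype classes has df = 2 − 1 = 1.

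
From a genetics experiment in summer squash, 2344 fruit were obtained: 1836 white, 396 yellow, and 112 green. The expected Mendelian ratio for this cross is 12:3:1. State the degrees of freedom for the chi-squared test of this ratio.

2

A goodness-of-fit test with 3 phenotype classes has df = 3 − 1 = 2.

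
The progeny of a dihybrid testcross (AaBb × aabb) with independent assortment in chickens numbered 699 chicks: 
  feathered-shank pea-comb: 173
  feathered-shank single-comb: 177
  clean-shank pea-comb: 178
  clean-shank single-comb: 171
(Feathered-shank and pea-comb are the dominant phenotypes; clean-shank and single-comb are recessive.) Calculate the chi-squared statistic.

0.187

A dihybrid testcross with independent assortment gives a 1:1:1:1 ratio.
Total ratio parts = 4. Expected numbers out of 699:
  feathered-shank pea-comb: 699 × 1/4 = 174.75
  feathered-shank single-comb: 699 × 1/4 = 174.75
  clean-shank pea-comb: 699 × 1/4 = 174.75
  clean-shank single-comb: 699 × 1/4 = 174.75
χ² = Σ (O − E)² / E
  feathered-shank pea-comb: (173 − 174.75)² / 174.75 = 0.0175
  feathered-shank single-comb: (177 − 174.75)² / 174.75 = 0.0290
  clean-shank pea-comb: (178 − 174.75)² / 174.75 = 0.0604
  clean-shank single-comb: (171 − 174.75)² / 174.75 = 0.0805
χ² = 0.0175 + 0.0290 + 0.0604 + 0.0805 = 0.1874 ≈ 0.187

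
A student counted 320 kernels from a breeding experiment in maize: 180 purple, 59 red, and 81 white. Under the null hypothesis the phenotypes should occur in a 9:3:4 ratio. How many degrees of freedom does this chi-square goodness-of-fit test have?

2

A goodness-of-fit test with 3 phenotype classes has df = 3 − 1 = 2.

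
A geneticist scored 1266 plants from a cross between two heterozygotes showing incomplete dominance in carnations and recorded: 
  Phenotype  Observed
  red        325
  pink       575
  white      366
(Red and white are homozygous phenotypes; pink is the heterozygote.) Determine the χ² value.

With incomplete dominance, a heterozygote × heterozygote cross gives a 1:2:1 phenotypic ratio.
The 1:2:1 ratio has 4 parts, so with N = 1266 the expected counts are:
  red: 1266 × 1/4 = 316.5
  pink: 1266 × 2/4 = 633
  white: 1266 × 1/4 = 316.5
χ² = Σ (O − E)² / E
  red: (325 − 316.5)² / 316.5 = 0.2283
  pink: (575 − 633)² / 633 = 5.3144
  white: (366 − 316.5)² / 316.5 = 7.7417
χ² = 0.2283 + 5.3144 + 7.7417 = 13.2844 ≈ 13.284

13.284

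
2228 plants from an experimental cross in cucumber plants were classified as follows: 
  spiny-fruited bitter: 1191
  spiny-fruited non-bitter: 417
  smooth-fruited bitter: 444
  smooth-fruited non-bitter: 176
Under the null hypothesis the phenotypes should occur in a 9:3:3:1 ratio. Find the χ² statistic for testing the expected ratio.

Expected counts for N = 2228 under a 9:3:3:1 ratio (total parts = 16):
  spiny-fruited bitter: 2228 × 9/16 = 1253.25
  spiny-fruited non-bitter: 2228 × 3/16 = 417.75
  smooth-fruited bitter: 2228 × 3/16 = 417.75
  smooth-fruited non-bitter: 2228 × 1/16 = 139.25
χ² = Σ (O − E)² / E
  spiny-fruited bitter: (1191 − 1253.25)² / 1253.25 = 3.0920
  spiny-fruited non-bitter: (417 − 417.75)² / 417.75 = 0.0013
  smooth-fruited bitter: (444 − 417.75)² / 417.75 = 1.6495
  smooth-fruited non-bitter: (176 − 139.25)² / 139.25 = 9.6988
χ² = 3.0920 + 0.0013 + 1.6495 + 9.6988 = 14.4416 ≈ 14.442

14.442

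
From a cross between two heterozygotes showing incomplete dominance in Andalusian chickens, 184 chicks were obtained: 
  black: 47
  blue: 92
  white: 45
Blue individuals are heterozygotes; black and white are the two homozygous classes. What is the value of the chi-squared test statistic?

0.043

With incomplete dominance, a heterozygote × heterozygote cross gives a 1:2:1 phenotypic ratio.
Total ratio parts = 4. Expected numbers out of 184:
  black: 184 × 1/4 = 46
  blue: 184 × 2/4 = 92
  white: 184 × 1/4 = 46
χ² = Σ (O − E)² / E
  black: (47 − 46)² / 46 = 0.0217
  blue: (92 − 92)² / 92 = 0.0000
  white: (45 − 46)² / 46 = 0.0217
χ² = 0.0217 + 0.0000 + 0.0217 = 0.0434 ≈ 0.043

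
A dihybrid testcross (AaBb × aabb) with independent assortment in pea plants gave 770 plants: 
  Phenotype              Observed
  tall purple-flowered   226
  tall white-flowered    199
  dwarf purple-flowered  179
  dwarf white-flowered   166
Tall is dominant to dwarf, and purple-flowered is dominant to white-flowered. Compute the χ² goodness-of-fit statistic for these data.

10.644

A dihybrid testcross with independent assortment gives a 1:1:1:1 ratio.
Under the 1:1:1:1 hypothesis (Σ ratio = 4, N = 770):
  tall purple-flowered: 770 × 1/4 = 192.5
  tall white-flowered: 770 × 1/4 = 192.5
  dwarf purple-flowered: 770 × 1/4 = 192.5
  dwarf white-flowered: 770 × 1/4 = 192.5
χ² = Σ (O − E)² / E
  tall purple-flowered: (226 − 192.5)² / 192.5 = 5.8299
  tall white-flowered: (199 − 192.5)² / 192.5 = 0.2195
  dwarf purple-flowered: (179 − 192.5)² / 192.5 = 0.9468
  dwarf white-flowered: (166 − 192.5)² / 192.5 = 3.6481
χ² = 5.8299 + 0.2195 + 0.9468 + 3.6481 = 10.6443 ≈ 10.644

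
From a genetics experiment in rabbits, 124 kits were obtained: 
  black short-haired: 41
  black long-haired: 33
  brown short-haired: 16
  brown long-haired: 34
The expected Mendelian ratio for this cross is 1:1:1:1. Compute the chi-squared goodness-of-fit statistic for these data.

Under the 1:1:1:1 hypothesis (Σ ratio = 4, N = 124):
  black short-haired: 124 × 1/4 = 31
  black long-haired: 124 × 1/4 = 31
  brown short-haired: 124 × 1/4 = 31
  brown long-haired: 124 × 1/4 = 31
χ² = Σ (O − E)² / E
  black short-haired: (41 − 31)² / 31 = 3.2258
  black long-haired: (33 − 31)² / 31 = 0.1290
  brown short-haired: (16 − 31)² / 31 = 7.2581
  brown long-haired: (34 − 31)² / 31 = 0.2903
χ² = 3.2258 + 0.1290 + 7.2581 + 0.2903 = 10.9032 ≈ 10.903

10.903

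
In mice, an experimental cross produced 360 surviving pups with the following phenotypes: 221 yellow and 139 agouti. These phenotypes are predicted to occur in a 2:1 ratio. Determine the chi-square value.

Expected counts for N = 360 under a 2:1 ratio (total parts = 3):
  yellow: 360 × 2/3 = 240
  agouti: 360 × 1/3 = 120
χ² = Σ (O − E)² / E
  yellow: (221 − 240)² / 240 = 1.5042
  agouti: (139 − 120)² / 120 = 3.0083
χ² = 1.5042 + 3.0083 = 4.5125 ≈ 4.513

4.513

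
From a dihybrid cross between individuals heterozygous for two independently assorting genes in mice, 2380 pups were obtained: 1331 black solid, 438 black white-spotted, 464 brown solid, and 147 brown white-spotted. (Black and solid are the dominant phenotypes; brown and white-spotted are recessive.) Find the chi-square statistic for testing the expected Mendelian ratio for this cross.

A dihybrid F₂ with independent assortment and complete dominance at both loci gives a 9:3:3:1 phenotypic ratio.
Total ratio parts = 16. Expected numbers out of 2380:
  black solid: 2380 × 9/16 = 1338.75
  black white-spotted: 2380 × 3/16 = 446.25
  brown solid: 2380 × 3/16 = 446.25
  brown white-spotted: 2380 × 1/16 = 148.75
χ² = Σ (O − E)² / E
  black solid: (1331 − 1338.75)² / 1338.75 = 0.0449
  black white-spotted: (438 − 446.25)² / 446.25 = 0.1525
  brown solid: (464 − 446.25)² / 446.25 = 0.7060
  brown white-spotted: (147 − 148.75)² / 148.75 = 0.0206
χ² = 0.0449 + 0.1525 + 0.7060 + 0.0206 = 0.924

0.924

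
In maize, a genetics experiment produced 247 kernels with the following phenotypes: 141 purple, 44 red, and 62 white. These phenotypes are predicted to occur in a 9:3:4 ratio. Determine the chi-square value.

The 9:3:4 ratio has 16 parts, so with N = 247 the expected counts are:
  purple: 247 × 9/16 = 138.9375
  red: 247 × 3/16 = 46.3125
  white: 247 × 4/16 = 61.75
χ² = Σ (O − E)² / E
  purple: (141 − 138.9375)² / 138.9375 = 0.0306
  red: (44 − 46.3125)² / 46.3125 = 0.1155
  white: (62 − 61.75)² / 61.75 = 0.0010
χ² = 0.0306 + 0.1155 + 0.0010 = 0.1471 ≈ 0.147

0.147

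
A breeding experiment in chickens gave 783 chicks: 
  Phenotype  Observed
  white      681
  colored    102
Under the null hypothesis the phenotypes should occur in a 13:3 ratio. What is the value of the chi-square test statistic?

16.835

Total ratio parts = 16. Expected numbers out of 783:
  white: 783 × 13/16 = 636.1875
  colored: 783 × 3/16 = 146.8125
χ² = Σ (O − E)² / E
  white: (681 − 636.1875)² / 636.1875 = 3.1566
  colored: (102 − 146.8125)² / 146.8125 = 13.6784
χ² = 3.1566 + 13.6784 = 16.835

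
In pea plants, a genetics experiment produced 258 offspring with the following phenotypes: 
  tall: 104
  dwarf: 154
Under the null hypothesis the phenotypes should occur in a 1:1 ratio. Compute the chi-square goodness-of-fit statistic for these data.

Under the 1:1 hypothesis (Σ ratio = 2, N = 258):
  tall: 258 × 1/2 = 129
  dwarf: 258 × 1/2 = 129
χ² = Σ (O − E)² / E
  tall: (104 − 129)² / 129 = 4.8450
  dwarf: (154 − 129)² / 129 = 4.8450
χ² = 4.8450 + 4.8450 = 9.690

9.690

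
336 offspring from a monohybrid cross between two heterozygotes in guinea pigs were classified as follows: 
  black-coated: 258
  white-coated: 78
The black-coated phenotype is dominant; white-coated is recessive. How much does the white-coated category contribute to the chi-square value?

0.429

For a monohybrid cross between heterozygotes with complete dominance, the expected phenotypic ratio is 3:1.
Expected counts for N = 336 under a 3:1 ratio (total parts = 4):
  black-coated: 336 × 3/4 = 252
  white-coated: 336 × 1/4 = 84
Contribution of white-coated: (78 − 84)² / 84 = 0.4286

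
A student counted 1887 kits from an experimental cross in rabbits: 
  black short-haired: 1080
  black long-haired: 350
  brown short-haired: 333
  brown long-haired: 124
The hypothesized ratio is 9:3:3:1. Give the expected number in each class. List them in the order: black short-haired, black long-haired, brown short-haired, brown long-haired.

1061.4375, 353.8125, 353.8125, 117.9375

Expected counts for N = 1887 under a 9:3:3:1 ratio (total parts = 16):
  black short-haired: 1887 × 9/16 = 1061.4375
  black long-haired: 1887 × 3/16 = 353.8125
  brown short-haired: 1887 × 3/16 = 353.8125
  brown long-haired: 1887 × 1/16 = 117.9375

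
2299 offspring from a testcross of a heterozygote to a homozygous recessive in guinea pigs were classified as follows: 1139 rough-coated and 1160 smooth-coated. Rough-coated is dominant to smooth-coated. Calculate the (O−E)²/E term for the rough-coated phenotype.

0.096

A testcross of a heterozygote (Aa × aa) gives a 1:1 phenotypic ratio.
Under the 1:1 hypothesis (Σ ratio = 2, N = 2299):
  rough-coated: 2299 × 1/2 = 1149.5
  smooth-coated: 2299 × 1/2 = 1149.5
Contribution of rough-coated: (1139 − 1149.5)² / 1149.5 = 0.0959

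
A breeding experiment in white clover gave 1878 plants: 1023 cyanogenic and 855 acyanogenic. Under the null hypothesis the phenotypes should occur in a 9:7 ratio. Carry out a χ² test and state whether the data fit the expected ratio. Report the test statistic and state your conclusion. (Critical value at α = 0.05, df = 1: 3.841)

The 9:7 ratio has 16 parts, so with N = 1878 the expected counts are:
  cyanogenic: 1878 × 9/16 = 1056.375
  acyanogenic: 1878 × 7/16 = 821.625
χ² = Σ (O − E)² / E
  cyanogenic: (1023 − 1056.375)² / 1056.375 = 1.0544
  acyanogenic: (855 − 821.625)² / 821.625 = 1.3557
χ² = 1.0544 + 1.3557 = 2.4101 ≈ 2.410
Degrees of freedom = 2 − 1 = 1; critical value at α = 0.05 is 3.841.
Since 2.410 < 3.841, we fail to reject the null hypothesis — the data are consistent with the 9:7 ratio.

2.410; consistent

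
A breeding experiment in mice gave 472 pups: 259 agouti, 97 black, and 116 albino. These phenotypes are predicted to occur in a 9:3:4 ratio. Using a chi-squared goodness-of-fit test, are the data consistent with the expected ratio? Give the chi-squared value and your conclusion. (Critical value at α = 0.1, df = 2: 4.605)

Under the 9:3:4 hypothesis (Σ ratio = 16, N = 472):
  agouti: 472 × 9/16 = 265.5
  black: 472 × 3/16 = 88.5
  albino: 472 × 4/16 = 118
χ² = Σ (O − E)² / E
  agouti: (259 − 265.5)² / 265.5 = 0.1591
  black: (97 − 88.5)² / 88.5 = 0.8164
  albino: (116 − 118)² / 118 = 0.0339
χ² = 0.1591 + 0.8164 + 0.0339 = 1.0094 ≈ 1.009
Degrees of freedom = 3 − 1 = 2; critical value at α = 0.1 is 4.605.
Since 1.009 < 4.605, we fail to reject the null hypothesis — the data are consistent with the 9:3:4 ratio.

1.009; consistent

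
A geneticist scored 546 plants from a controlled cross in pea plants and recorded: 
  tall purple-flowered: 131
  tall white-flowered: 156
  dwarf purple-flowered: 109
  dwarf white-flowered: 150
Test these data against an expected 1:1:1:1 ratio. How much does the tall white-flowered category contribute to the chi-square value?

The 1:1:1:1 ratio has 4 parts, so with N = 546 the expected counts are:
  tall purple-flowered: 546 × 1/4 = 136.5
  tall white-flowered: 546 × 1/4 = 136.5
  dwarf purple-flowered: 546 × 1/4 = 136.5
  dwarf white-flowered: 546 × 1/4 = 136.5
Contribution of tall white-flowered: (156 − 136.5)² / 136.5 = 2.7857

2.786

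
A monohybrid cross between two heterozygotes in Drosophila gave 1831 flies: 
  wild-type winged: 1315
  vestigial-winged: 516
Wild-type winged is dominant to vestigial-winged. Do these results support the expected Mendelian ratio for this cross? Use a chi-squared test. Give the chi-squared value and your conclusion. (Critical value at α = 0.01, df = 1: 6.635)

For a monohybrid cross between heterozygotes with complete dominance, the expected phenotypic ratio is 3:1.
Total ratio parts = 4. Expected numbers out of 1831:
  wild-type winged: 1831 × 3/4 = 1373.25
  vestigial-winged: 1831 × 1/4 = 457.75
χ² = Σ (O − E)² / E
  wild-type winged: (1315 − 1373.25)² / 1373.25 = 2.4708
  vestigial-winged: (516 − 457.75)² / 457.75 = 7.4125
χ² = 2.4708 + 7.4125 = 9.8833 ≈ 9.883
Degrees of freedom = 2 − 1 = 1; critical value at α = 0.01 is 6.635.
Since 9.883 > 6.635, we reject the null hypothesis — the data do not fit the 3:1 ratio.

9.883; not consistent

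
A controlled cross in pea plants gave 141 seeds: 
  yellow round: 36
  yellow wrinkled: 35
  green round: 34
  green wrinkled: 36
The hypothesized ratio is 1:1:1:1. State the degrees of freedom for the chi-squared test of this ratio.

A goodness-of-fit test with 4 phenotype classes has df = 4 − 1 = 3.

3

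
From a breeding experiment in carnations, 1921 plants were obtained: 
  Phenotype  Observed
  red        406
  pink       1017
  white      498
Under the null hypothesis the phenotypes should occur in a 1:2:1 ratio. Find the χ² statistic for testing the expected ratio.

15.459

Total ratio parts = 4. Expected numbers out of 1921:
  red: 1921 × 1/4 = 480.25
  pink: 1921 × 2/4 = 960.5
  white: 1921 × 1/4 = 480.25
χ² = Σ (O − E)² / E
  red: (406 − 480.25)² / 480.25 = 11.4796
  pink: (1017 − 960.5)² / 960.5 = 3.3235
  white: (498 − 480.25)² / 480.25 = 0.6560
χ² = 11.4796 + 3.3235 + 0.6560 = 15.4591 ≈ 15.459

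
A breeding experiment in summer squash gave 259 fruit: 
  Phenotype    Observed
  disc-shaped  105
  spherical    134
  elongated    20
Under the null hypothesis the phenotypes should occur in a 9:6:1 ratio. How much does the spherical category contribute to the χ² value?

14.000

Total ratio parts = 16. Expected numbers out of 259:
  disc-shaped: 259 × 9/16 = 145.6875
  spherical: 259 × 6/16 = 97.125
  elongated: 259 × 1/16 = 16.1875
Contribution of spherical: (134 − 97.125)² / 97.125 = 14.0002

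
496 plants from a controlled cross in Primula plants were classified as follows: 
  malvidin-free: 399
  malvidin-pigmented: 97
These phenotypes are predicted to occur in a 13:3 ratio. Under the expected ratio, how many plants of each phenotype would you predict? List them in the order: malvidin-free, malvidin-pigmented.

Under the 13:3 hypothesis (Σ ratio = 16, N = 496):
  malvidin-free: 496 × 13/16 = 403
  malvidin-pigmented: 496 × 3/16 = 93

403, 93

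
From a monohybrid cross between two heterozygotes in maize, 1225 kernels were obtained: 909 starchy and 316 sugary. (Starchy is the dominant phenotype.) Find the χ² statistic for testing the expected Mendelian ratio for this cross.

0.414

For a monohybrid cross between heterozygotes with complete dominance, the expected phenotypic ratio is 3:1.
The 3:1 ratio has 4 parts, so with N = 1225 the expected counts are:
  starchy: 1225 × 3/4 = 918.75
  sugary: 1225 × 1/4 = 306.25
χ² = Σ (O − E)² / E
  starchy: (909 − 918.75)² / 918.75 = 0.1035
  sugary: (316 − 306.25)² / 306.25 = 0.3104
χ² = 0.1035 + 0.3104 = 0.4139 ≈ 0.414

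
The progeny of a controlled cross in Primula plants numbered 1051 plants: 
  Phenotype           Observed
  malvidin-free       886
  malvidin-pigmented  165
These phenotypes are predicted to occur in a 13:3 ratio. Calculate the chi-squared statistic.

6.420

Expected counts for N = 1051 under a 13:3 ratio (total parts = 16):
  malvidin-free: 1051 × 13/16 = 853.9375
  malvidin-pigmented: 1051 × 3/16 = 197.0625
χ² = Σ (O − E)² / E
  malvidin-free: (886 − 853.9375)² / 853.9375 = 1.2038
  malvidin-pigmented: (165 − 197.0625)² / 197.0625 = 5.2166
χ² = 1.2038 + 5.2166 = 6.4204 ≈ 6.420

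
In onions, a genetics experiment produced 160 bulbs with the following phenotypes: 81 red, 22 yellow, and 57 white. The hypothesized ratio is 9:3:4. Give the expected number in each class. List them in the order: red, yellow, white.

Expected counts for N = 160 under a 9:3:4 ratio (total parts = 16):
  red: 160 × 9/16 = 90
  yellow: 160 × 3/16 = 30
  white: 160 × 4/16 = 40

90, 30, 40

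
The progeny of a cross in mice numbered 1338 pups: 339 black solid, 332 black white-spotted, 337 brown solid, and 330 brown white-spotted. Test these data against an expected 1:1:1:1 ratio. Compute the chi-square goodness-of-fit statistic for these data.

0.158

The 1:1:1:1 ratio has 4 parts, so with N = 1338 the expected counts are:
  black solid: 1338 × 1/4 = 334.5
  black white-spotted: 1338 × 1/4 = 334.5
  brown solid: 1338 × 1/4 = 334.5
  brown white-spotted: 1338 × 1/4 = 334.5
χ² = Σ (O − E)² / E
  black solid: (339 − 334.5)² / 334.5 = 0.0605
  black white-spotted: (332 − 334.5)² / 334.5 = 0.0187
  brown solid: (337 − 334.5)² / 334.5 = 0.0187
  brown white-spotted: (330 − 334.5)² / 334.5 = 0.0605
χ² = 0.0605 + 0.0187 + 0.0187 + 0.0605 = 0.1584 ≈ 0.158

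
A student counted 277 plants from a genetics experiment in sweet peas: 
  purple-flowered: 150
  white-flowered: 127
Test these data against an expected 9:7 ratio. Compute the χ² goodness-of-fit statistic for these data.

0.496

Under the 9:7 hypothesis (Σ ratio = 16, N = 277):
  purple-flowered: 277 × 9/16 = 155.8125
  white-flowered: 277 × 7/16 = 121.1875
χ² = Σ (O − E)² / E
  purple-flowered: (150 − 155.8125)² / 155.8125 = 0.2168
  white-flowered: (127 − 121.1875)² / 121.1875 = 0.2788
χ² = 0.2168 + 0.2788 = 0.4956 ≈ 0.496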